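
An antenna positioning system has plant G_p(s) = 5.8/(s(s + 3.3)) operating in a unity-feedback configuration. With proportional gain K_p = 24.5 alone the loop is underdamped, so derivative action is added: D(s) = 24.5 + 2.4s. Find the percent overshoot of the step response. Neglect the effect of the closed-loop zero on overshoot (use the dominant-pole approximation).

3.76%

Forward path: (24.5 + 2.4s)·5.8/(s(s+3.3)). The closed-loop characteristic equation is s² + (3.3 + 5.8·2.4)s + 5.8·24.5 = 0.
That is s² + 17.22s + 142.1 = 0, so ω_n = 11.92 rad/s and ζ = 17.22/(2·11.92) = 0.7223.
%OS = 100·exp(−πζ/√(1−ζ²)) = 3.76%.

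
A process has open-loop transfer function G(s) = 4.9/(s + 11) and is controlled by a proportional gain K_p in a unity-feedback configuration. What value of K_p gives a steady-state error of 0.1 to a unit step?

K_p = 20.2

Steady-state error for a unit step on this type-0 loop is 1/(1 + K_p·G(0)).
G(0) = 0.4455. Require 1/(1 + K_p·0.4455) = 0.1, so 1 + 0.4455·K_p = 10.
K_p = (10 − 1)/0.4455 = 20.2.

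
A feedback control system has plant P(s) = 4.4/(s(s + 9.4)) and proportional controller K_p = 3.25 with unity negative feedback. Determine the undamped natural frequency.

With unity feedback the closed-loop characteristic equation is s² + 9.4s + 3.25·4.4 = s² + 9.4s + 14.3 = 0.
So ω_n² = 14.3 ⇒ ω_n = 3.782 rad/s, and ζ = 9.4/(2ω_n) = 1.24.

ω_n = 3.78 rad/s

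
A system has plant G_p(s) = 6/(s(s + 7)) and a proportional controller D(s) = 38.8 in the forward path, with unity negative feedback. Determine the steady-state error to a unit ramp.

The loop has one pole at the origin (type 1). Velocity error constant K_v = lim_{s→0} s·D(s)G_p(s) = 38.8·6/7 = 33.26.
Steady-state error to a unit ramp: e_ss = 1/K_v = 0.0301.

0.0301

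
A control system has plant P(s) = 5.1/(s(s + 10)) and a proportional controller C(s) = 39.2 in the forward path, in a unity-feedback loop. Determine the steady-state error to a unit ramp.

The loop has one pole at the origin (type 1). Velocity error constant K_v = lim_{s→0} s·C(s)P(s) = 39.2·5.1/10 = 19.99.
Steady-state error to a unit ramp: e_ss = 1/K_v = 0.05.

0.05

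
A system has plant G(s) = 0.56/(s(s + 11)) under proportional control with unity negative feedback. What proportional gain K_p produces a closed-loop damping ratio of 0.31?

Closed-loop characteristic equation: s² + 11s + K_p·0.56 = 0.
So ω_n = √(0.56K_p) and 2ζω_n = 11, giving ζ = 11/(2√(0.56K_p)).
Setting ζ = 0.31: √(0.56K_p) = 11/(2·0.31) = 17.74, so K_p = 314.8/0.56 = 562.

K_p = 562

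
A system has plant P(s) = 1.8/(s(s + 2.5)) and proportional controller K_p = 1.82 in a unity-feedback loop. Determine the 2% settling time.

From 1 + K_pP(s) = 0: s² + 2.5s + 3.276 = 0 ⇒ ω_n = 1.81, ζ = 0.6906.
2% settling time T_s ≈ 4/(ζω_n) = 4/1.25 = 3.2 s.

T_s ≈ 3.2 s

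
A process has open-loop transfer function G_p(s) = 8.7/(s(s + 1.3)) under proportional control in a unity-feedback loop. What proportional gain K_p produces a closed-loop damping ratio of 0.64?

Closed-loop characteristic equation: s² + 1.3s + K_p·8.7 = 0.
So ω_n = √(8.7K_p) and 2ζω_n = 1.3, giving ζ = 1.3/(2√(8.7K_p)).
Setting ζ = 0.64: √(8.7K_p) = 1.3/(2·0.64) = 1.016, so K_p = 1.031/8.7 = 0.119.

K_p = 0.119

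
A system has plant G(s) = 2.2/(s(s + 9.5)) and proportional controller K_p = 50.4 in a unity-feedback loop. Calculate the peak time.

T_p = 0.334 s

From 1 + K_pG(s) = 0: s² + 9.5s + 110.9 = 0 ⇒ ω_n = 10.53, ζ = 0.4511.
Damped frequency ω_d = ω_n√(1−ζ²) = 9.398 rad/s, so peak time T_p = π/ω_d = 0.334 s.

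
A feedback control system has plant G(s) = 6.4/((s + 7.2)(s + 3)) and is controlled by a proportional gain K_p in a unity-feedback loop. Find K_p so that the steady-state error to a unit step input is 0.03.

K_p = 109

Steady-state error for a unit step on this type-0 loop is 1/(1 + K_p·G(0)).
G(0) = 0.2963. Require 1/(1 + K_p·0.2963) = 0.03, so 1 + 0.2963·K_p = 33.33.
K_p = (33.33 − 1)/0.2963 = 109.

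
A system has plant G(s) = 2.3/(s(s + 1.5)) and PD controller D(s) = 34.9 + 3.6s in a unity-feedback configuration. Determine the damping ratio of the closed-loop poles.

ζ = 0.546

Forward path: (34.9 + 3.6s)·2.3/(s(s+1.5)). The closed-loop characteristic equation is s² + (1.5 + 2.3·3.6)s + 2.3·34.9 = 0.
That is s² + 9.78s + 80.27 = 0, so ω_n = 8.959 rad/s and ζ = 9.78/(2·8.959) = 0.5458.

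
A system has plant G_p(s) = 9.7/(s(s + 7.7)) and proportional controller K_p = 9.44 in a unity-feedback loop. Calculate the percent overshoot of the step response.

25.1%

Closed-loop characteristic equation: s² + 7.7s + 91.57 = 0, so ω_n = 9.569 rad/s and ζ = 7.7/(2·9.569) = 0.4023.
%OS = 100·exp(−πζ/√(1−ζ²)) = 100·exp(−π·0.4023/√0.8381) = 25.1%.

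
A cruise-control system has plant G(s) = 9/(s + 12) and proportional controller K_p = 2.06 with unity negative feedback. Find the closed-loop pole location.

s = -30.54

Closed-loop transfer function: T(s) = K_p·G(s)/(1 + K_p·G(s)) = 18.54/(s + 12 + 18.54) = 18.54/(s + 30.54).
The closed-loop pole is at s = −30.54.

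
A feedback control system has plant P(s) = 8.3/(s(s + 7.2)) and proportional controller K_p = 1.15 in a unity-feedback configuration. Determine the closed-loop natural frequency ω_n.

With unity feedback the closed-loop characteristic equation is s² + 7.2s + 1.15·8.3 = s² + 7.2s + 9.545 = 0.
Matching s² + 2ζω_n s + ω_n²: ω_n = √9.545 = 3.089 rad/s and 2ζω_n = 7.2, so ζ = 7.2/(2·3.089) = 1.17.

ω_n = 3.09 rad/s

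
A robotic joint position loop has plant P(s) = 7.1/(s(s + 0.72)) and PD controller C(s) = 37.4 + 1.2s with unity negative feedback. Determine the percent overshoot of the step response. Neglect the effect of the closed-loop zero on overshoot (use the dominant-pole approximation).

Forward path: (37.4 + 1.2s)·7.1/(s(s+0.72)). The closed-loop characteristic equation is s² + (0.72 + 7.1·1.2)s + 7.1·37.4 = 0.
That is s² + 9.24s + 265.5 = 0, so ω_n = 16.3 rad/s and ζ = 9.24/(2·16.3) = 0.2835.
%OS = 100·exp(−πζ/√(1−ζ²)) = 39.5%.

39.5%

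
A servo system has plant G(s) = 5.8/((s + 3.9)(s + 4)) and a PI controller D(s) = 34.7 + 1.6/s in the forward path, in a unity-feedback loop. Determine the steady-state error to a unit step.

0

The open loop D(s)G(s) has a pole at the origin (type 1), so the static position error constant is infinite and e_ss = 1/(1+∞) = 0.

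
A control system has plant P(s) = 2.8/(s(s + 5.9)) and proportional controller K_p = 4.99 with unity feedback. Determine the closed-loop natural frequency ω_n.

1 + K_p·P(s) = 0 gives s² + 5.9s + 13.97 = 0.
So ω_n² = 13.97 ⇒ ω_n = 3.738 rad/s, and ζ = 5.9/(2ω_n) = 0.789.

ω_n = 3.74 rad/s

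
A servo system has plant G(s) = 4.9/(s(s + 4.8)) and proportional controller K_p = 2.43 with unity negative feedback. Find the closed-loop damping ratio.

ζ = 0.696

The closed-loop denominator is s(s+4.8) + 2.43·4.9 = s² + 4.8s + 11.91.
So ω_n² = 11.91 ⇒ ω_n = 3.451 rad/s, and ζ = 4.8/(2ω_n) = 0.696.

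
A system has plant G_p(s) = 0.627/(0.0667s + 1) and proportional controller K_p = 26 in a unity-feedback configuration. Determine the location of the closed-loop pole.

s = -259.4

Closed loop: T(s) = K_p·G_p/(1+K_p·G_p) = 16.3/(0.0667s + 1 + 16.3), with pole at s = −(1 + 16.3)/0.0667 = −259.4.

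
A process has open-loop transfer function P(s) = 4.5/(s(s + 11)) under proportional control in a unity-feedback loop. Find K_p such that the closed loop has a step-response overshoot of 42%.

K_p = 94.9

From %OS = 100·exp(−πζ/√(1−ζ²)) = 42%, ζ = −ln(0.42)/√(π²+ln²(0.42)) = 0.2662.
Characteristic equation s² + 11s + 4.5K_p = 0 gives ζ = 11/(2√(4.5K_p)).
Setting ζ = 0.2662: √(4.5K_p) = 11/(2·0.2662) = 20.66, so K_p = 427/4.5 = 94.9.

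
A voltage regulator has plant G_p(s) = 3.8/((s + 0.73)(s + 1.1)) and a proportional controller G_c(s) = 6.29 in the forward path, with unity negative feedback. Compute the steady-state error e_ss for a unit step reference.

The loop is type 0. Static position error constant K_pos = G_c(0)·G_p(0) = 6.29·4.732 = 29.77.
Steady-state error to a unit step: e_ss = 1/(1+K_pos) = 1/30.77 = 0.0325.

0.0325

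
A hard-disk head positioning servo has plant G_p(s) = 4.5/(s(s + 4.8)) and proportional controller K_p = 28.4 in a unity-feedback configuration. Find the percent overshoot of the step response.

50.5%

From 1 + K_pG_p(s) = 0: s² + 4.8s + 127.8 = 0 ⇒ ω_n = 11.3, ζ = 0.2123.
%OS = 100·exp(−πζ/√(1−ζ²)) = 100·exp(−π·0.2123/√0.9549) = 50.5%.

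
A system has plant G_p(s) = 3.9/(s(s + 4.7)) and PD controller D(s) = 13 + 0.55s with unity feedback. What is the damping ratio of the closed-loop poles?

ζ = 0.481

Forward path: (13 + 0.55s)·3.9/(s(s+4.7)). The closed-loop characteristic equation is s² + (4.7 + 3.9·0.55)s + 3.9·13 = 0.
That is s² + 6.845s + 50.7 = 0, so ω_n = 7.12 rad/s and ζ = 6.845/(2·7.12) = 0.4807.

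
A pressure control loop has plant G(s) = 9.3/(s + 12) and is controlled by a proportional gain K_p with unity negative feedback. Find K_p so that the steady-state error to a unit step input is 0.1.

The loop is type 0, so e_ss(step) = 1/(1 + K_pos) with K_pos = K_p·G(0).
G(0) = 0.775. Require 1/(1 + K_p·0.775) = 0.1, so 1 + 0.775·K_p = 10.
K_p = (10 − 1)/0.775 = 11.6.

K_p = 11.6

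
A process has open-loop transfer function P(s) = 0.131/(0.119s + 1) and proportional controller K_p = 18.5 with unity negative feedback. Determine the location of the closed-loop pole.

s = -28.77

Closed loop: T(s) = K_p·P/(1+K_p·P) = 2.424/(0.119s + 1 + 2.424), with pole at s = −(1 + 2.424)/0.119 = −28.77.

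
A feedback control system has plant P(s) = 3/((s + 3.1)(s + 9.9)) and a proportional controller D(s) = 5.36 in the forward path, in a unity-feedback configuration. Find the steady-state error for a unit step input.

0.656

The loop is type 0. Static position error constant K_pos = D(0)·P(0) = 5.36·0.09775 = 0.5239.
Steady-state error to a unit step: e_ss = 1/(1+K_pos) = 1/1.524 = 0.656.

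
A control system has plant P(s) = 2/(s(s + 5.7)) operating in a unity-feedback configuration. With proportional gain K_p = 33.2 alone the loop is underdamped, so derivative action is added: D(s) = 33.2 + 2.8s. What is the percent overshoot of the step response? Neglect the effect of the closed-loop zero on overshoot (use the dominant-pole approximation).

4.87%

Forward path: (33.2 + 2.8s)·2/(s(s+5.7)). The closed-loop characteristic equation is s² + (5.7 + 2·2.8)s + 2·33.2 = 0.
That is s² + 11.3s + 66.4 = 0, so ω_n = 8.149 rad/s and ζ = 11.3/(2·8.149) = 0.6934.
%OS = 100·exp(−πζ/√(1−ζ²)) = 4.87%.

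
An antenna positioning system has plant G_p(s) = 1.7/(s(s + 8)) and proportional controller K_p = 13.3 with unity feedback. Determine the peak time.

The closed-loop denominator s² + 8s + 22.61 gives ω_n = √22.61 = 4.755 and ζ = 8/(2ω_n) = 0.8412.
Damped frequency ω_d = ω_n√(1−ζ²) = 2.571 rad/s, so peak time T_p = π/ω_d = 1.22 s.

T_p = 1.22 s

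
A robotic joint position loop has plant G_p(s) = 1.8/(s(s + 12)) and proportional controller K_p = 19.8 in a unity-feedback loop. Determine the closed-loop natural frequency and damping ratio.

1 + K_p·G_p(s) = 0 gives s² + 12s + 35.64 = 0.
So ω_n² = 35.64 ⇒ ω_n = 5.97 rad/s, and ζ = 12/(2ω_n) = 1.01.

ω_n = 5.97 rad/s, ζ = 1.01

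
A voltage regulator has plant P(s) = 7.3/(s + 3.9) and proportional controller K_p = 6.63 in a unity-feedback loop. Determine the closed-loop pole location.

s = -52.3

Closed-loop transfer function: T(s) = K_p·P(s)/(1 + K_p·P(s)) = 48.4/(s + 3.9 + 48.4) = 48.4/(s + 52.3).
The closed-loop pole is at s = −52.3.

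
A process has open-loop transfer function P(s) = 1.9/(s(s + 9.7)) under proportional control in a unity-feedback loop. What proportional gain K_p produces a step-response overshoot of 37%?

K_p = 136

From %OS = 100·exp(−πζ/√(1−ζ²)) = 37%, ζ = −ln(0.37)/√(π²+ln²(0.37)) = 0.3017.
Characteristic equation s² + 9.7s + 1.9K_p = 0 gives ζ = 9.7/(2√(1.9K_p)).
Setting ζ = 0.3017: √(1.9K_p) = 9.7/(2·0.3017) = 16.07, so K_p = 258.4/1.9 = 136.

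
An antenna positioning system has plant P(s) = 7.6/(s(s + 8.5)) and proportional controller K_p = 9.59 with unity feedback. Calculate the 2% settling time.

T_s ≈ 0.941 s

From 1 + K_pP(s) = 0: s² + 8.5s + 72.88 = 0 ⇒ ω_n = 8.537, ζ = 0.4978.
2% settling time T_s ≈ 4/(ζω_n) = 4/4.25 = 0.941 s.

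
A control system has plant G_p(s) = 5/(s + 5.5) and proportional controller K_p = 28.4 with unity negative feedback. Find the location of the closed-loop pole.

s = -147.5

Closed-loop transfer function: T(s) = K_p·G_p(s)/(1 + K_p·G_p(s)) = 142/(s + 5.5 + 142) = 142/(s + 147.5).
The closed-loop pole is at s = −147.5.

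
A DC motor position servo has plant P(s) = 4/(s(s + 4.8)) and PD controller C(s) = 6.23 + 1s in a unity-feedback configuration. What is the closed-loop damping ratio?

ζ = 0.881

Forward path: (6.23 + 1s)·4/(s(s+4.8)). The closed-loop characteristic equation is s² + (4.8 + 4·1)s + 4·6.23 = 0.
That is s² + 8.8s + 24.92 = 0, so ω_n = 4.992 rad/s and ζ = 8.8/(2·4.992) = 0.8814.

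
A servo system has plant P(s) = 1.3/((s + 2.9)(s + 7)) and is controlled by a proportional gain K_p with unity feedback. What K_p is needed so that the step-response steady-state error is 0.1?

K_p = 141

For a type-0 loop with proportional control, e_ss = 1/(1 + K_p·P(0)).
P(0) = 0.06404. Require 1/(1 + K_p·0.06404) = 0.1, so 1 + 0.06404·K_p = 10.
K_p = (10 − 1)/0.06404 = 141.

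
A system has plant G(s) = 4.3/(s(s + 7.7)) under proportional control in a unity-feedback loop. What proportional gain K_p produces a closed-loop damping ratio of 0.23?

K_p = 65.2

Closed-loop characteristic equation: s² + 7.7s + K_p·4.3 = 0.
So ω_n = √(4.3K_p) and 2ζω_n = 7.7, giving ζ = 7.7/(2√(4.3K_p)).
Setting ζ = 0.23: √(4.3K_p) = 7.7/(2·0.23) = 16.74, so K_p = 280.2/4.3 = 65.2.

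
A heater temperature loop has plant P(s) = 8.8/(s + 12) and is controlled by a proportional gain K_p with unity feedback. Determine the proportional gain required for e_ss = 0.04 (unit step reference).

For a type-0 loop with proportional control, e_ss = 1/(1 + K_p·P(0)).
P(0) = 0.7333. Require 1/(1 + K_p·0.7333) = 0.04, so 1 + 0.7333·K_p = 25.
K_p = (25 − 1)/0.7333 = 32.7.

K_p = 32.7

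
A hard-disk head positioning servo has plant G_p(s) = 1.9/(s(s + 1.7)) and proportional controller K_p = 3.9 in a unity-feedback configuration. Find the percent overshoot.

The closed-loop denominator s² + 1.7s + 7.41 gives ω_n = √7.41 = 2.722 and ζ = 1.7/(2ω_n) = 0.3123.
%OS = 100·exp(−πζ/√(1−ζ²)) = 100·exp(−π·0.3123/√0.9025) = 35.6%.

35.6%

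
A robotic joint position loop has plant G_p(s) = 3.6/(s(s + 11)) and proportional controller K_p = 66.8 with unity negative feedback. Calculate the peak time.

T_p = 0.217 s

Closed-loop characteristic equation: s² + 11s + 240.5 = 0, so ω_n = 15.51 rad/s and ζ = 11/(2·15.51) = 0.3547.
Damped frequency ω_d = ω_n√(1−ζ²) = 14.5 rad/s, so peak time T_p = π/ω_d = 0.217 s.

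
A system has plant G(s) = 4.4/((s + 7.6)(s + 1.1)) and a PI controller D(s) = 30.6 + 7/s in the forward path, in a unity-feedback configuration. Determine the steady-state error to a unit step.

The open loop D(s)G(s) has a pole at the origin (type 1), so the static position error constant is infinite and e_ss = 1/(1+∞) = 0.

0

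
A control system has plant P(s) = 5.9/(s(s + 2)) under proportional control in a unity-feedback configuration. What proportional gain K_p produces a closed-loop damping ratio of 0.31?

K_p = 1.76

Closed-loop characteristic equation: s² + 2s + K_p·5.9 = 0.
So ω_n = √(5.9K_p) and 2ζω_n = 2, giving ζ = 2/(2√(5.9K_p)).
Setting ζ = 0.31: √(5.9K_p) = 2/(2·0.31) = 3.226, so K_p = 10.41/5.9 = 1.76.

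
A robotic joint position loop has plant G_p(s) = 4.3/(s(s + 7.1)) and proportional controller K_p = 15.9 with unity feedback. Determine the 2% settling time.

T_s ≈ 1.13 s

From 1 + K_pG_p(s) = 0: s² + 7.1s + 68.37 = 0 ⇒ ω_n = 8.269, ζ = 0.4293.
2% settling time T_s ≈ 4/(ζω_n) = 4/3.55 = 1.13 s.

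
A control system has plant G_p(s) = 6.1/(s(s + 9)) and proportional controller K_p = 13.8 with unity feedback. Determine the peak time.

Closed-loop characteristic equation: s² + 9s + 84.18 = 0, so ω_n = 9.175 rad/s and ζ = 9/(2·9.175) = 0.4905.
Damped frequency ω_d = ω_n√(1−ζ²) = 7.996 rad/s, so peak time T_p = π/ω_d = 0.393 s.

T_p = 0.393 s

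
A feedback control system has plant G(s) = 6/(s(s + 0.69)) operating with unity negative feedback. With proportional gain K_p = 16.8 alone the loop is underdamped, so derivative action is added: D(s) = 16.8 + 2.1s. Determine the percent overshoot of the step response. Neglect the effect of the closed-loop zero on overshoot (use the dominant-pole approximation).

Forward path: (16.8 + 2.1s)·6/(s(s+0.69)). The closed-loop characteristic equation is s² + (0.69 + 6·2.1)s + 6·16.8 = 0.
That is s² + 13.29s + 100.8 = 0, so ω_n = 10.04 rad/s and ζ = 13.29/(2·10.04) = 0.6619.
%OS = 100·exp(−πζ/√(1−ζ²)) = 6.24%.

6.24%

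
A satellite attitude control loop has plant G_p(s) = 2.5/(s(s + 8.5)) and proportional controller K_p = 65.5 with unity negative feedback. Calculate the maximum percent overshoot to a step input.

Closed-loop characteristic equation: s² + 8.5s + 163.8 = 0, so ω_n = 12.8 rad/s and ζ = 8.5/(2·12.8) = 0.3321.
%OS = 100·exp(−πζ/√(1−ζ²)) = 100·exp(−π·0.3321/√0.8897) = 33.1%.

33.1%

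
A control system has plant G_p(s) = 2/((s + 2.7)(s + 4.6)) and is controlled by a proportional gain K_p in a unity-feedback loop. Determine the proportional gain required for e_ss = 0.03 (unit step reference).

K_p = 201

The loop is type 0, so e_ss(step) = 1/(1 + K_pos) with K_pos = K_p·G_p(0).
G_p(0) = 0.161. Require 1/(1 + K_p·0.161) = 0.03, so 1 + 0.161·K_p = 33.33.
K_p = (33.33 − 1)/0.161 = 201.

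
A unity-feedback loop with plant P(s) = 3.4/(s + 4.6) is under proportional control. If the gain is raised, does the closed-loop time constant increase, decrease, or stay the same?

decrease

Closed-loop pole is at s = −(4.6+K_p·3.4); larger K_p moves it further left, so τ = 1/(4.6+K_p·3.4) decreases.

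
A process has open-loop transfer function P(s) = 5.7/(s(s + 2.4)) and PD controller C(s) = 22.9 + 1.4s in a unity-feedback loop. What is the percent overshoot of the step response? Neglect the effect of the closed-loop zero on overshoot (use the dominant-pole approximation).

Forward path: (22.9 + 1.4s)·5.7/(s(s+2.4)). The closed-loop characteristic equation is s² + (2.4 + 5.7·1.4)s + 5.7·22.9 = 0.
That is s² + 10.38s + 130.5 = 0, so ω_n = 11.42 rad/s and ζ = 10.38/(2·11.42) = 0.4543.
%OS = 100·exp(−πζ/√(1−ζ²)) = 20.2%.

20.2%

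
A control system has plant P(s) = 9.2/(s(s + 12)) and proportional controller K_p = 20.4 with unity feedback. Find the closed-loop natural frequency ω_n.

1 + K_p·P(s) = 0 gives s² + 12s + 187.7 = 0.
So ω_n² = 187.7 ⇒ ω_n = 13.7 rad/s, and ζ = 12/(2ω_n) = 0.438.

ω_n = 13.7 rad/s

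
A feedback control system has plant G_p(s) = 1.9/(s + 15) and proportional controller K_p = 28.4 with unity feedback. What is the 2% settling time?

T_s ≈ 0.058 s

Closed-loop transfer function: T(s) = K_p·G_p(s)/(1 + K_p·G_p(s)) = 53.96/(s + 15 + 53.96) = 53.96/(s + 68.96).
Time constant τ = 1/68.96 = 0.0145 s, so the 2% settling time is about 4τ = 0.058 s.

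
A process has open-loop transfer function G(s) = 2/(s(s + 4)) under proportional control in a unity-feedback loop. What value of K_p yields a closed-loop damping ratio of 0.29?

Closed-loop characteristic equation: s² + 4s + K_p·2 = 0.
So ω_n = √(2K_p) and 2ζω_n = 4, giving ζ = 4/(2√(2K_p)).
Setting ζ = 0.29: √(2K_p) = 4/(2·0.29) = 6.897, so K_p = 47.56/2 = 23.8.

K_p = 23.8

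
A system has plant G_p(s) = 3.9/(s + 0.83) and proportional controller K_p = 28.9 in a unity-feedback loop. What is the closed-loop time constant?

Closed-loop transfer function: T(s) = K_p·G_p(s)/(1 + K_p·G_p(s)) = 112.7/(s + 0.83 + 112.7) = 112.7/(s + 113.5).
Time constant τ = 1/113.5 = 0.00881 s.

τ = 0.00881 s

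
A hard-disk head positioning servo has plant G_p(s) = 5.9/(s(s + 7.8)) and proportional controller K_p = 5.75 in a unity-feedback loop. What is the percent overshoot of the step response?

5.89%

From 1 + K_pG_p(s) = 0: s² + 7.8s + 33.93 = 0 ⇒ ω_n = 5.825, ζ = 0.6696.
%OS = 100·exp(−πζ/√(1−ζ²)) = 100·exp(−π·0.6696/√0.5517) = 5.89%.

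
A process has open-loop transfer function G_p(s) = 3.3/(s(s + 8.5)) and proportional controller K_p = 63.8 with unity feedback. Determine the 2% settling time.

The closed-loop denominator s² + 8.5s + 210.5 gives ω_n = √210.5 = 14.51 and ζ = 8.5/(2ω_n) = 0.2929.
2% settling time T_s ≈ 4/(ζω_n) = 4/4.25 = 0.941 s.

T_s ≈ 0.941 s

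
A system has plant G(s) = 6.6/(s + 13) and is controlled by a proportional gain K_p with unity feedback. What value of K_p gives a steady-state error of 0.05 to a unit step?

K_p = 37.4

Steady-state error for a unit step on this type-0 loop is 1/(1 + K_p·G(0)).
G(0) = 0.5077. Require 1/(1 + K_p·0.5077) = 0.05, so 1 + 0.5077·K_p = 20.
K_p = (20 − 1)/0.5077 = 37.4.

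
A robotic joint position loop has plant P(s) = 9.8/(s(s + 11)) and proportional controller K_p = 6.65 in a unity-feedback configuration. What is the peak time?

T_p = 0.532 s

From 1 + K_pP(s) = 0: s² + 11s + 65.17 = 0 ⇒ ω_n = 8.073, ζ = 0.6813.
Damped frequency ω_d = ω_n√(1−ζ²) = 5.909 rad/s, so peak time T_p = π/ω_d = 0.532 s.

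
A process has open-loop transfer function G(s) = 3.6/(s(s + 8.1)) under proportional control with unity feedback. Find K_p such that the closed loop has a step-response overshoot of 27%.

From %OS = 100·exp(−πζ/√(1−ζ²)) = 27%, ζ = −ln(0.27)/√(π²+ln²(0.27)) = 0.3847.
Characteristic equation s² + 8.1s + 3.6K_p = 0 gives ζ = 8.1/(2√(3.6K_p)).
Setting ζ = 0.3847: √(3.6K_p) = 8.1/(2·0.3847) = 10.53, so K_p = 110.8/3.6 = 30.8.

K_p = 30.8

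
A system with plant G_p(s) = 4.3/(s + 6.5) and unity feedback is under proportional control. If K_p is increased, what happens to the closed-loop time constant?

Closed-loop pole is at s = −(6.5+K_p·4.3); larger K_p moves it further left, so τ = 1/(6.5+K_p·4.3) decreases.

decrease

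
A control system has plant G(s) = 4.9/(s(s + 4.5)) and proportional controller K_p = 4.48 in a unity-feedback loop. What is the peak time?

Closed-loop characteristic equation: s² + 4.5s + 21.95 = 0, so ω_n = 4.685 rad/s and ζ = 4.5/(2·4.685) = 0.4802.
Damped frequency ω_d = ω_n√(1−ζ²) = 4.11 rad/s, so peak time T_p = π/ω_d = 0.764 s.

T_p = 0.764 s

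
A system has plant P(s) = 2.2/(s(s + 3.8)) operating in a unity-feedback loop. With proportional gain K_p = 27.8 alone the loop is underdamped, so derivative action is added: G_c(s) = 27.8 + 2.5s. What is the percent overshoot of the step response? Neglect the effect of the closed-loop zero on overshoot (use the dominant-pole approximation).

9.8%

Forward path: (27.8 + 2.5s)·2.2/(s(s+3.8)). The closed-loop characteristic equation is s² + (3.8 + 2.2·2.5)s + 2.2·27.8 = 0.
That is s² + 9.3s + 61.16 = 0, so ω_n = 7.82 rad/s and ζ = 9.3/(2·7.82) = 0.5946.
%OS = 100·exp(−πζ/√(1−ζ²)) = 9.8%.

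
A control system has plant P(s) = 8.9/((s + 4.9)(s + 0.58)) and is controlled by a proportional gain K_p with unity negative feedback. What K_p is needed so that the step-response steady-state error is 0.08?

K_p = 3.67

Steady-state error for a unit step on this type-0 loop is 1/(1 + K_p·P(0)).
P(0) = 3.132. Require 1/(1 + K_p·3.132) = 0.08, so 1 + 3.132·K_p = 12.5.
K_p = (12.5 − 1)/3.132 = 3.67.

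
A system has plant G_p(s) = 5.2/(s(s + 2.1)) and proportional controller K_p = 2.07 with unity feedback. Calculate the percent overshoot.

Closed-loop characteristic equation: s² + 2.1s + 10.76 = 0, so ω_n = 3.281 rad/s and ζ = 2.1/(2·3.281) = 0.32.
%OS = 100·exp(−πζ/√(1−ζ²)) = 100·exp(−π·0.32/√0.8976) = 34.6%.

34.6%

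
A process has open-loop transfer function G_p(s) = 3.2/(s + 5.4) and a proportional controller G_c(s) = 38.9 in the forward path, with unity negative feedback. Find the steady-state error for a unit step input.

The loop is type 0. Static position error constant K_pos = G_c(0)·G_p(0) = 38.9·0.5926 = 23.05.
Steady-state error to a unit step: e_ss = 1/(1+K_pos) = 1/24.05 = 0.0416.

0.0416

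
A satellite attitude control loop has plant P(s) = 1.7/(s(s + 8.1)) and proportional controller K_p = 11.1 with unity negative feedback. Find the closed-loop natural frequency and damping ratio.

ω_n = 4.34 rad/s, ζ = 0.932

The closed-loop denominator is s(s+8.1) + 11.1·1.7 = s² + 8.1s + 18.87.
So ω_n² = 18.87 ⇒ ω_n = 4.344 rad/s, and ζ = 8.1/(2ω_n) = 0.932.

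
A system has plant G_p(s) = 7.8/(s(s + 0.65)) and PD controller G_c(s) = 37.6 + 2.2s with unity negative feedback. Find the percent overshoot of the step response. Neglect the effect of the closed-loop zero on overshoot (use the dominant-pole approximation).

14.8%

Forward path: (37.6 + 2.2s)·7.8/(s(s+0.65)). The closed-loop characteristic equation is s² + (0.65 + 7.8·2.2)s + 7.8·37.6 = 0.
That is s² + 17.81s + 293.3 = 0, so ω_n = 17.13 rad/s and ζ = 17.81/(2·17.13) = 0.52.
%OS = 100·exp(−πζ/√(1−ζ²)) = 14.8%.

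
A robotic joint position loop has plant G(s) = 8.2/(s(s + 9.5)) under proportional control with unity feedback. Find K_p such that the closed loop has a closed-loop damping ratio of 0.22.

Closed-loop characteristic equation: s² + 9.5s + K_p·8.2 = 0.
So ω_n = √(8.2K_p) and 2ζω_n = 9.5, giving ζ = 9.5/(2√(8.2K_p)).
Setting ζ = 0.22: √(8.2K_p) = 9.5/(2·0.22) = 21.59, so K_p = 466.2/8.2 = 56.8.

K_p = 56.8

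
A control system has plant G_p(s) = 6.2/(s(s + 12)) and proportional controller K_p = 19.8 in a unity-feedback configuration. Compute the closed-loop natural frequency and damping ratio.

ω_n = 11.1 rad/s, ζ = 0.542

1 + K_p·G_p(s) = 0 gives s² + 12s + 122.8 = 0.
So ω_n² = 122.8 ⇒ ω_n = 11.08 rad/s, and ζ = 12/(2ω_n) = 0.542.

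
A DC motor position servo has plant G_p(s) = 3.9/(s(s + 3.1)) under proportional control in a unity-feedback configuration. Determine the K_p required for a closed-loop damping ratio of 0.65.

K_p = 1.46

Closed-loop characteristic equation: s² + 3.1s + K_p·3.9 = 0.
So ω_n = √(3.9K_p) and 2ζω_n = 3.1, giving ζ = 3.1/(2√(3.9K_p)).
Setting ζ = 0.65: √(3.9K_p) = 3.1/(2·0.65) = 2.385, so K_p = 5.686/3.9 = 1.46.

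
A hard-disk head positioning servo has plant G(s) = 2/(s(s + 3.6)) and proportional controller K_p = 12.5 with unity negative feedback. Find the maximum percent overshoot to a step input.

From 1 + K_pG(s) = 0: s² + 3.6s + 25 = 0 ⇒ ω_n = 5, ζ = 0.36.
%OS = 100·exp(−πζ/√(1−ζ²)) = 100·exp(−π·0.36/√0.8704) = 29.8%.

29.8%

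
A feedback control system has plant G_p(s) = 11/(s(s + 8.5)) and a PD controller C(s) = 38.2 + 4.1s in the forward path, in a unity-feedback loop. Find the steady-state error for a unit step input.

The open loop C(s)G_p(s) has a pole at the origin (type 1), so the static position error constant is infinite and e_ss = 1/(1+∞) = 0.

0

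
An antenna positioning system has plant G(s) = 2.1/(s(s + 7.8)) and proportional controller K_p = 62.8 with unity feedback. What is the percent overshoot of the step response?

32.2%

Closed-loop characteristic equation: s² + 7.8s + 131.9 = 0, so ω_n = 11.48 rad/s and ζ = 7.8/(2·11.48) = 0.3396.
%OS = 100·exp(−πζ/√(1−ζ²)) = 100·exp(−π·0.3396/√0.8847) = 32.2%.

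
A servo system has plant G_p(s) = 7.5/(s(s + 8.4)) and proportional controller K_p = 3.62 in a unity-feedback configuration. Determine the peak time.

T_p = 1.02 s

Closed-loop characteristic equation: s² + 8.4s + 27.15 = 0, so ω_n = 5.211 rad/s and ζ = 8.4/(2·5.211) = 0.8061.
Damped frequency ω_d = ω_n√(1−ζ²) = 3.084 rad/s, so peak time T_p = π/ω_d = 1.02 s.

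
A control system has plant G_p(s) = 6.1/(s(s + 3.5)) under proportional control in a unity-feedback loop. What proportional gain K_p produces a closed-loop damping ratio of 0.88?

K_p = 0.648

Closed-loop characteristic equation: s² + 3.5s + K_p·6.1 = 0.
So ω_n = √(6.1K_p) and 2ζω_n = 3.5, giving ζ = 3.5/(2√(6.1K_p)).
Setting ζ = 0.88: √(6.1K_p) = 3.5/(2·0.88) = 1.989, so K_p = 3.955/6.1 = 0.648.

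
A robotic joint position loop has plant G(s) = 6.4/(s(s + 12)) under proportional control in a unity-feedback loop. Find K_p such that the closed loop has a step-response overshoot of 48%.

K_p = 109

From %OS = 100·exp(−πζ/√(1−ζ²)) = 48%, ζ = −ln(0.48)/√(π²+ln²(0.48)) = 0.2275.
Characteristic equation s² + 12s + 6.4K_p = 0 gives ζ = 12/(2√(6.4K_p)).
Setting ζ = 0.2275: √(6.4K_p) = 12/(2·0.2275) = 26.37, so K_p = 695.5/6.4 = 109.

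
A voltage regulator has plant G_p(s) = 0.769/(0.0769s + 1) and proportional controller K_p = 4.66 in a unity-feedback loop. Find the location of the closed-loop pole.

s = -59.6

Closed loop: T(s) = K_p·G_p/(1+K_p·G_p) = 3.584/(0.0769s + 1 + 3.584), with pole at s = −(1 + 3.584)/0.0769 = −59.6.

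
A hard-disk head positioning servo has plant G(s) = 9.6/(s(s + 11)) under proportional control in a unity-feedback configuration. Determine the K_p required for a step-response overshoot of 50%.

K_p = 67.9

From %OS = 100·exp(−πζ/√(1−ζ²)) = 50%, ζ = −ln(0.5)/√(π²+ln²(0.5)) = 0.2155.
Characteristic equation s² + 11s + 9.6K_p = 0 gives ζ = 11/(2√(9.6K_p)).
Setting ζ = 0.2155: √(9.6K_p) = 11/(2·0.2155) = 25.53, so K_p = 651.7/9.6 = 67.9.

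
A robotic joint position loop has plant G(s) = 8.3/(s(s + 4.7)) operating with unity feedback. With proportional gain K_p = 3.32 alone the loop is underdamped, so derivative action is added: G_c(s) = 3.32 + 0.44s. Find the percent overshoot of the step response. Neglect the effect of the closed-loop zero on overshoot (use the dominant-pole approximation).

Forward path: (3.32 + 0.44s)·8.3/(s(s+4.7)). The closed-loop characteristic equation is s² + (4.7 + 8.3·0.44)s + 8.3·3.32 = 0.
That is s² + 8.352s + 27.56 = 0, so ω_n = 5.249 rad/s and ζ = 8.352/(2·5.249) = 0.7955.
%OS = 100·exp(−πζ/√(1−ζ²)) = 1.62%.

1.62%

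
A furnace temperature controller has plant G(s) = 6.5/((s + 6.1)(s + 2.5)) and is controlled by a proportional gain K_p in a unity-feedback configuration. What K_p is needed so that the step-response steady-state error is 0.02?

K_p = 115

The loop is type 0, so e_ss(step) = 1/(1 + K_pos) with K_pos = K_p·G(0).
G(0) = 0.4262. Require 1/(1 + K_p·0.4262) = 0.02, so 1 + 0.4262·K_p = 50.
K_p = (50 − 1)/0.4262 = 115.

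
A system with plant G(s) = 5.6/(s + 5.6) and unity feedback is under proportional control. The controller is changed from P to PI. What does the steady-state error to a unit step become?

The integrator makes K_pos = lim_{s→0} C(s)G(s) infinite, so e_ss = 1/(1+K_pos) = 0.

0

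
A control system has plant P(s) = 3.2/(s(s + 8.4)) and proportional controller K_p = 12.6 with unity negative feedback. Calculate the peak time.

T_p = 0.66 s

From 1 + K_pP(s) = 0: s² + 8.4s + 40.32 = 0 ⇒ ω_n = 6.35, ζ = 0.6614.
Damped frequency ω_d = ω_n√(1−ζ²) = 4.762 rad/s, so peak time T_p = π/ω_d = 0.66 s.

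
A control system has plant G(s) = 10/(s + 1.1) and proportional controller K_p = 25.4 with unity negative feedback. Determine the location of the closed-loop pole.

Closed-loop transfer function: T(s) = K_p·G(s)/(1 + K_p·G(s)) = 254/(s + 1.1 + 254) = 254/(s + 255.1).
The closed-loop pole is at s = −255.1.

s = -255.1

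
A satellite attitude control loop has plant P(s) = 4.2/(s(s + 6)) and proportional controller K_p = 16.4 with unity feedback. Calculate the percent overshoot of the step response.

29.6%

From 1 + K_pP(s) = 0: s² + 6s + 68.88 = 0 ⇒ ω_n = 8.299, ζ = 0.3615.
%OS = 100·exp(−πζ/√(1−ζ²)) = 100·exp(−π·0.3615/√0.8693) = 29.6%.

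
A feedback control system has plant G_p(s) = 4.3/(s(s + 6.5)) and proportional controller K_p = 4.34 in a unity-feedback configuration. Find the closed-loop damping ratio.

With unity feedback the closed-loop characteristic equation is s² + 6.5s + 4.34·4.3 = s² + 6.5s + 18.66 = 0.
Matching s² + 2ζω_n s + ω_n²: ω_n = √18.66 = 4.32 rad/s and 2ζω_n = 6.5, so ζ = 6.5/(2·4.32) = 0.752.

ζ = 0.752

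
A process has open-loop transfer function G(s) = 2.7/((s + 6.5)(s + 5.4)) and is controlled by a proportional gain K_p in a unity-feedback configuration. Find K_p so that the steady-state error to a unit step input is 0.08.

For a type-0 loop with proportional control, e_ss = 1/(1 + K_p·G(0)).
G(0) = 0.07692. Require 1/(1 + K_p·0.07692) = 0.08, so 1 + 0.07692·K_p = 12.5.
K_p = (12.5 − 1)/0.07692 = 150.

K_p = 150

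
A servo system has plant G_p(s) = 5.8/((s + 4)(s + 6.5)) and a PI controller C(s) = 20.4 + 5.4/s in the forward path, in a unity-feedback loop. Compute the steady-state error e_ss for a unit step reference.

0

The open loop C(s)G_p(s) has a pole at the origin (type 1), so the static position error constant is infinite and e_ss = 1/(1+∞) = 0.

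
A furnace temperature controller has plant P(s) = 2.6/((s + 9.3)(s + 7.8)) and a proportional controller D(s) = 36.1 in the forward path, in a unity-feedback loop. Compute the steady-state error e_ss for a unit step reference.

The loop is type 0. Static position error constant K_pos = D(0)·P(0) = 36.1·0.03584 = 1.294.
Steady-state error to a unit step: e_ss = 1/(1+K_pos) = 1/2.294 = 0.436.

0.436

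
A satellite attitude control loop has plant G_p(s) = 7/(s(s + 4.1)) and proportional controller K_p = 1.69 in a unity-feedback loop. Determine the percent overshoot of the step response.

9.71%

The closed-loop denominator s² + 4.1s + 11.83 gives ω_n = √11.83 = 3.439 and ζ = 4.1/(2ω_n) = 0.596.
%OS = 100·exp(−πζ/√(1−ζ²)) = 100·exp(−π·0.596/√0.6448) = 9.71%.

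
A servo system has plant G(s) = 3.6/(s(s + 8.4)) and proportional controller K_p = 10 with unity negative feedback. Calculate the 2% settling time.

T_s ≈ 0.952 s

The closed-loop denominator s² + 8.4s + 36 gives ω_n = √36 = 6 and ζ = 8.4/(2ω_n) = 0.7.
2% settling time T_s ≈ 4/(ζω_n) = 4/4.2 = 0.952 s.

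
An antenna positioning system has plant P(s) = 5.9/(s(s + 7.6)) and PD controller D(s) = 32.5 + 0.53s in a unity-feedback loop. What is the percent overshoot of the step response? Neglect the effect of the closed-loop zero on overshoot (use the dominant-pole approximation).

26.7%

Forward path: (32.5 + 0.53s)·5.9/(s(s+7.6)). The closed-loop characteristic equation is s² + (7.6 + 5.9·0.53)s + 5.9·32.5 = 0.
That is s² + 10.73s + 191.8 = 0, so ω_n = 13.85 rad/s and ζ = 10.73/(2·13.85) = 0.3873.
%OS = 100·exp(−πζ/√(1−ζ²)) = 26.7%.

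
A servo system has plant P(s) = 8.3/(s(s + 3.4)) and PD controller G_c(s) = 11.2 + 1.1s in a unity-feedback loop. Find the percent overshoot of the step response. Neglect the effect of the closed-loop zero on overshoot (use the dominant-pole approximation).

6.82%

Forward path: (11.2 + 1.1s)·8.3/(s(s+3.4)). The closed-loop characteristic equation is s² + (3.4 + 8.3·1.1)s + 8.3·11.2 = 0.
That is s² + 12.53s + 92.96 = 0, so ω_n = 9.642 rad/s and ζ = 12.53/(2·9.642) = 0.6498.
%OS = 100·exp(−πζ/√(1−ζ²)) = 6.82%.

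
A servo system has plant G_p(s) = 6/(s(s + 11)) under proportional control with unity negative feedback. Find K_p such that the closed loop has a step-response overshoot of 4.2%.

From %OS = 100·exp(−πζ/√(1−ζ²)) = 4.2%, ζ = −ln(0.042)/√(π²+ln²(0.042)) = 0.7103.
Characteristic equation s² + 11s + 6K_p = 0 gives ζ = 11/(2√(6K_p)).
Setting ζ = 0.7103: √(6K_p) = 11/(2·0.7103) = 7.743, so K_p = 59.96/6 = 9.99.

K_p = 9.99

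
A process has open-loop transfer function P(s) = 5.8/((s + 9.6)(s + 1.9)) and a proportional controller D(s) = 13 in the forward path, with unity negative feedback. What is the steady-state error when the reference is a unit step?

The loop is type 0. Static position error constant K_pos = D(0)·P(0) = 13·0.318 = 4.134.
Steady-state error to a unit step: e_ss = 1/(1+K_pos) = 1/5.134 = 0.195.

0.195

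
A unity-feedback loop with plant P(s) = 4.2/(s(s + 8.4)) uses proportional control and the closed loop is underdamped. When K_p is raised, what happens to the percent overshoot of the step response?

Characteristic equation s² + 8.4s + K_p·4.2 = 0: raising K_p raises ω_n while 2ζω_n = 8.4 is fixed, so ζ falls and overshoot grows.

increase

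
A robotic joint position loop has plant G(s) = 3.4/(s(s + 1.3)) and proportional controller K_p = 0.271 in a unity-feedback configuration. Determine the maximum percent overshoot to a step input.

5.55%

From 1 + K_pG(s) = 0: s² + 1.3s + 0.9214 = 0 ⇒ ω_n = 0.9599, ζ = 0.6772.
%OS = 100·exp(−πζ/√(1−ζ²)) = 100·exp(−π·0.6772/√0.5415) = 5.55%.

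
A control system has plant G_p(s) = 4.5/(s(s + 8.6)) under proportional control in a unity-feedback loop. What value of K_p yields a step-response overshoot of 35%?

From %OS = 100·exp(−πζ/√(1−ζ²)) = 35%, ζ = −ln(0.35)/√(π²+ln²(0.35)) = 0.3169.
Characteristic equation s² + 8.6s + 4.5K_p = 0 gives ζ = 8.6/(2√(4.5K_p)).
Setting ζ = 0.3169: √(4.5K_p) = 8.6/(2·0.3169) = 13.57, so K_p = 184.1/4.5 = 40.9.

K_p = 40.9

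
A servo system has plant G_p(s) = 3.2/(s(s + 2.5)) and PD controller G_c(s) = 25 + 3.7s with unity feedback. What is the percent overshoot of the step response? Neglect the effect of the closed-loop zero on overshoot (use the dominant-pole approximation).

Forward path: (25 + 3.7s)·3.2/(s(s+2.5)). The closed-loop characteristic equation is s² + (2.5 + 3.2·3.7)s + 3.2·25 = 0.
That is s² + 14.34s + 80 = 0, so ω_n = 8.944 rad/s and ζ = 14.34/(2·8.944) = 0.8016.
%OS = 100·exp(−πζ/√(1−ζ²)) = 1.48%.

1.48%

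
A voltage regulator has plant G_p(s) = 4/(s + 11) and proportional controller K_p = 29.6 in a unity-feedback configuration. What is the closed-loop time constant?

τ = 0.00773 s

Closed-loop transfer function: T(s) = K_p·G_p(s)/(1 + K_p·G_p(s)) = 118.4/(s + 11 + 118.4) = 118.4/(s + 129.4).
Time constant τ = 1/129.4 = 0.00773 s.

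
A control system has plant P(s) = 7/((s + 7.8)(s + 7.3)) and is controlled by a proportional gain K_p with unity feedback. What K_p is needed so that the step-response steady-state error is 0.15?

For a type-0 loop with proportional control, e_ss = 1/(1 + K_p·P(0)).
P(0) = 0.1229. Require 1/(1 + K_p·0.1229) = 0.15, so 1 + 0.1229·K_p = 6.667.
K_p = (6.667 − 1)/0.1229 = 46.1.

K_p = 46.1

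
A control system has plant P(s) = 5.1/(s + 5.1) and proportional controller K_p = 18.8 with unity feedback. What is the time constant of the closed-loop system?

τ = 0.0099 s

Closed-loop transfer function: T(s) = K_p·P(s)/(1 + K_p·P(s)) = 95.88/(s + 5.1 + 95.88) = 95.88/(s + 101).
Time constant τ = 1/101 = 0.0099 s.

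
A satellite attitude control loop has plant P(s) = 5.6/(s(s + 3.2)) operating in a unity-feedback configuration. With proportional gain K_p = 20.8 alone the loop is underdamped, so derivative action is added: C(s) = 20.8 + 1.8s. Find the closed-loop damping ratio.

Forward path: (20.8 + 1.8s)·5.6/(s(s+3.2)). The closed-loop characteristic equation is s² + (3.2 + 5.6·1.8)s + 5.6·20.8 = 0.
That is s² + 13.28s + 116.5 = 0, so ω_n = 10.79 rad/s and ζ = 13.28/(2·10.79) = 0.6152.

ζ = 0.615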